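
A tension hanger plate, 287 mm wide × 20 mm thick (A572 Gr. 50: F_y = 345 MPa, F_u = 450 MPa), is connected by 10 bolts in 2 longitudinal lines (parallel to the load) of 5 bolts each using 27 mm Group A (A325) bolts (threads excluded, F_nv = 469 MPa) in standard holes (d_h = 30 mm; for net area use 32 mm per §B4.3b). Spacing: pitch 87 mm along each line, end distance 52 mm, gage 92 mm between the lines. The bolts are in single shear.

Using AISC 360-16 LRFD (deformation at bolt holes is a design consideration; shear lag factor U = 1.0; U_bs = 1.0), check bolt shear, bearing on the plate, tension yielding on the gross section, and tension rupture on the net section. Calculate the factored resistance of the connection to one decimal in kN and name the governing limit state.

Bolt shear: A_b = π(27)²/4 = 572.56 mm². φR_n = 0.75 × 469 × 572.56 × 10 × 1 = 2014.0 kN.
Bearing (20 mm plate, F_u = 450 MPa): end bolts L_c = 52 − 30/2 = 37, R_n = min(1.2×37×20×450, 2.4×27×20×450) = 399.6 kN/bolt; interior L_c = 87 − 30 = 57, R_n = 583.2 kN/bolt. φR_n = 0.75 × (2×399.6 + 8×583.2) = 4098.6 kN.
Tension yield (gross): A_g = 287×20 = 5740 mm². φR_n = 0.90 × 345 × 5740 = 1782.3 kN.
Tension rupture (net): A_n = (287 − 2×32)×20 = 4460 mm² (U = 1.0, A_e = A_n). φR_n = 0.75 × 450 × 4460 = 1505.3 kN.
Governing: min(2014.0, 4098.6, 1782.3, 1505.3) = 1505.3 kN → net-section rupture.

1505.3 kN (net-section rupture governs)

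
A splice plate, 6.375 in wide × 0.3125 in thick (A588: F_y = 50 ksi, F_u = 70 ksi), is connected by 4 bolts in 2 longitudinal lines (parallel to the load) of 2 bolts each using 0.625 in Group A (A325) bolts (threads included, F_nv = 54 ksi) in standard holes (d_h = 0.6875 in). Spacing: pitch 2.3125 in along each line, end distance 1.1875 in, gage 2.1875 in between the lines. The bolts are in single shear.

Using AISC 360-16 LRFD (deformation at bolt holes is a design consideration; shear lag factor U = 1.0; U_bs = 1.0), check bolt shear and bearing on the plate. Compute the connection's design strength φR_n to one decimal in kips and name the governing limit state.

Bolt shear: A_b = π(0.625)²/4 = 0.3068 in². φR_n = 0.75 × 54 × 0.3068 × 4 × 1 = 49.7 kips.
Bearing (0.3125 in plate, F_u = 70 ksi): end bolts L_c = 1.1875 − 0.6875/2 = 0.84375, R_n = min(1.2×0.84375×0.3125×70, 2.4×0.625×0.3125×70) = 22.148 kips/bolt; interior L_c = 2.3125 − 0.6875 = 1.625, R_n = 32.813 kips/bolt. φR_n = 0.75 × (2×22.148 + 2×32.813) = 82.4 kips.
Governing: min(49.7, 82.4) = 49.7 kips → bolt shear.

49.7 kips (bolt shear governs)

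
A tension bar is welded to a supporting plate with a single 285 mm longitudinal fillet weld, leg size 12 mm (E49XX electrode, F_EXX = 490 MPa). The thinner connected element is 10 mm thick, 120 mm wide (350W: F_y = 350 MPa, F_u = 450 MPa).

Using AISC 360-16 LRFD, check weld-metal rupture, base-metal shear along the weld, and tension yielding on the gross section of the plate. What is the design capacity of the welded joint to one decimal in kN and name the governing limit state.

378.0 kN (gross-section yield governs)

Weld metal: throat = 0.707×12 = 8.484 mm, L = 285 mm. φR_n = 0.75 × 0.6 × 490 × 8.484 × 285 = 533.2 kN.
Base metal shear (10 mm plate): yield φR_n = 1.0×0.6×350×10×285 = 598.5 kN; rupture φR_n = 0.75×0.6×450×10×285 = 577.1 kN; take 577.1 kN (rupture).
Tension yield (gross): A_g = 120×10 = 1200 mm². φR_n = 0.90 × 350 × 1200 = 378.0 kN.
Governing: min(533.2, 577.1, 378.0) = 378.0 kN → gross-section yield.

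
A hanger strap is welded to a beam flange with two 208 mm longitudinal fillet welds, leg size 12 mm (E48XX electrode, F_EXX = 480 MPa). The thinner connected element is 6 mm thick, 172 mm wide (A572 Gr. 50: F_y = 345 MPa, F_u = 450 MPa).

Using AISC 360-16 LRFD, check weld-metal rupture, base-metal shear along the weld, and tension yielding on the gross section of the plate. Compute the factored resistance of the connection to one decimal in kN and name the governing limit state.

320.4 kN (gross-section yield governs)

Weld metal: throat = 0.707×12 = 8.484 mm, L = 2×208 = 416 mm. φR_n = 0.75 × 0.6 × 480 × 8.484 × 416 = 762.3 kN.
Base metal shear (6 mm plate): yield φR_n = 1.0×0.6×345×6×416 = 516.7 kN; rupture φR_n = 0.75×0.6×450×6×416 = 505.4 kN; take 505.4 kN (rupture).
Tension yield (gross): A_g = 172×6 = 1032 mm². φR_n = 0.90 × 345 × 1032 = 320.4 kN.
Governing: min(762.3, 505.4, 320.4) = 320.4 kN → gross-section yield.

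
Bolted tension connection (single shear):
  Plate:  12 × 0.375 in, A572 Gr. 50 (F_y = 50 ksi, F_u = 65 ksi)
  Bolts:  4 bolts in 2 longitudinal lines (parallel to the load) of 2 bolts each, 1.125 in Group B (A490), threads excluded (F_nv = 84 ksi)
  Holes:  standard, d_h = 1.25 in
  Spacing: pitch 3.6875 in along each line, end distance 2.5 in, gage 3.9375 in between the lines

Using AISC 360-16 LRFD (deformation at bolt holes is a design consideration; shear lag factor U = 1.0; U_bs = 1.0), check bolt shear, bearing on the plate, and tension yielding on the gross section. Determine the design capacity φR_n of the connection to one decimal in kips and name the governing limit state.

181.0 kips (bearing governs)

Bolt shear: A_b = π(1.125)²/4 = 0.99402 in². φR_n = 0.75 × 84 × 0.99402 × 4 × 1 = 250.5 kips.
Bearing (0.375 in plate, F_u = 65 ksi): end bolts L_c = 2.5 − 1.25/2 = 1.875, R_n = min(1.2×1.875×0.375×65, 2.4×1.125×0.375×65) = 54.844 kips/bolt; interior L_c = 3.6875 − 1.25 = 2.4375, R_n = 65.813 kips/bolt. φR_n = 0.75 × (2×54.844 + 2×65.813) = 181.0 kips.
Tension yield (gross): A_g = 12×0.375 = 4.5 in². φR_n = 0.90 × 50 × 4.5 = 202.5 kips.
Governing: min(250.5, 181.0, 202.5) = 181.0 kips → bearing.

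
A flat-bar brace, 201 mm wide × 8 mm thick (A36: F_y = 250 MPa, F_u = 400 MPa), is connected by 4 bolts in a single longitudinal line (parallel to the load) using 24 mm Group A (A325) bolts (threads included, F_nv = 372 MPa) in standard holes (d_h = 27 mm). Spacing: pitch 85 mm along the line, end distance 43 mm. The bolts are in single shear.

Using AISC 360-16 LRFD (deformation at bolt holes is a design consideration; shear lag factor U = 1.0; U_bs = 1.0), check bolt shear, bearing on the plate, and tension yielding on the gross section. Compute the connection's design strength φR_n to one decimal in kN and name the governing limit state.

Bolt shear: A_b = π(24)²/4 = 452.39 mm². φR_n = 0.75 × 372 × 452.39 × 4 × 1 = 504.9 kN.
Bearing (8 mm plate, F_u = 400 MPa): end bolts L_c = 43 − 27/2 = 29.5, R_n = min(1.2×29.5×8×400, 2.4×24×8×400) = 113.28 kN/bolt; interior L_c = 85 − 27 = 58, R_n = 184.32 kN/bolt. φR_n = 0.75 × (1×113.28 + 3×184.32) = 499.7 kN.
Tension yield (gross): A_g = 201×8 = 1608 mm². φR_n = 0.90 × 250 × 1608 = 361.8 kN.
Governing: min(504.9, 499.7, 361.8) = 361.8 kN → gross-section yield.

361.8 kN (gross-section yield governs)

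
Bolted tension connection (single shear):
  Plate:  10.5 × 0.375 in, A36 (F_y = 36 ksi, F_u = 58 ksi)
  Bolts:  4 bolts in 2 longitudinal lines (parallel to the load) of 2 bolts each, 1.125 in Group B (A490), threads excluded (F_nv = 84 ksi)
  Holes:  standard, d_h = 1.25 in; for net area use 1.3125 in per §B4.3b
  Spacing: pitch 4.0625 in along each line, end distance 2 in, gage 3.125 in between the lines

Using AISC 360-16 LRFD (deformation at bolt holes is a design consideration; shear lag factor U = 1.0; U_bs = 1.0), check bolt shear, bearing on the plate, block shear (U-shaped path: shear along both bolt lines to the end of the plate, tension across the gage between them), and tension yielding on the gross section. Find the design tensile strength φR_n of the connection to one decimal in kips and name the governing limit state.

103.2 kips (block shear governs)

Bolt shear: A_b = π(1.125)²/4 = 0.99402 in². φR_n = 0.75 × 84 × 0.99402 × 4 × 1 = 250.5 kips.
Bearing (0.375 in plate, F_u = 58 ksi): end bolts L_c = 2 − 1.25/2 = 1.375, R_n = min(1.2×1.375×0.375×58, 2.4×1.125×0.375×58) = 35.888 kips/bolt; interior L_c = 4.0625 − 1.25 = 2.8125, R_n = 58.725 kips/bolt. φR_n = 0.75 × (2×35.888 + 2×58.725) = 141.9 kips.
Block shear: shear path 2×[2+1×4.0625] = 2×6.0625 in, A_gv = 4.5469, A_nv = 2×(6.0625 − 1.5×1.3125)×0.375 = 3.0703 in²; tension across gage: (3.125 − 1×1.3125)×0.375 = 0.67969 in². R_n = min(0.6×58×3.0703, 0.6×36×4.5469) + 1.0×58×0.67969 = min(106.85, 98.213) + 39.422 = 137.64 kips. φR_n = 0.75 × 137.64 = 103.2 kips.
Tension yield (gross): A_g = 10.5×0.375 = 3.9375 in². φR_n = 0.90 × 36 × 3.9375 = 127.6 kips.
Governing: min(250.5, 141.9, 103.2, 127.6) = 103.2 kips → block shear.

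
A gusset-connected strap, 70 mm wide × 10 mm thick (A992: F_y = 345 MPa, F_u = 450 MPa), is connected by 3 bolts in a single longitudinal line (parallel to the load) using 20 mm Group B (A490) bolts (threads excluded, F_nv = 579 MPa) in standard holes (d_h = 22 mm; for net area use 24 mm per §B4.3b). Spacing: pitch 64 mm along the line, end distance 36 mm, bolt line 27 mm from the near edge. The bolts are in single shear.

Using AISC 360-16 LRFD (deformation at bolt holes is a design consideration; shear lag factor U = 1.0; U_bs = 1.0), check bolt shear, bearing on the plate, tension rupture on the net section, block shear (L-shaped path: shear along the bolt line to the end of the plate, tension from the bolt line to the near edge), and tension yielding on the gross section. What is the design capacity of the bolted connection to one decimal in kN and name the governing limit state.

155.3 kN (net-section rupture governs)

Bolt shear: A_b = π(20)²/4 = 314.16 mm². φR_n = 0.75 × 579 × 314.16 × 3 × 1 = 409.3 kN.
Bearing (10 mm plate, F_u = 450 MPa): end bolts L_c = 36 − 22/2 = 25, R_n = min(1.2×25×10×450, 2.4×20×10×450) = 135 kN/bolt; interior L_c = 64 − 22 = 42, R_n = 216 kN/bolt. φR_n = 0.75 × (1×135 + 2×216) = 425.3 kN.
Tension rupture (net): A_n = (70 − 1×24)×10 = 460 mm² (U = 1.0, A_e = A_n). φR_n = 0.75 × 450 × 460 = 155.3 kN.
Block shear: shear path 1×[36+2×64] = 1×164 mm, A_gv = 1640, A_nv = 1×(164 − 2.5×24)×10 = 1040 mm²; tension to near edge: (27 − 0.5×24)×10 = 150 mm². R_n = min(0.6×450×1040, 0.6×345×1640) + 1.0×450×150 = min(280.8, 339.48) + 67.5 = 348.3 kN. φR_n = 0.75 × 348.3 = 261.2 kN.
Tension yield (gross): A_g = 70×10 = 700 mm². φR_n = 0.90 × 345 × 700 = 217.4 kN.
Governing: min(409.3, 425.3, 155.3, 261.2, 217.4) = 155.3 kN → net-section rupture.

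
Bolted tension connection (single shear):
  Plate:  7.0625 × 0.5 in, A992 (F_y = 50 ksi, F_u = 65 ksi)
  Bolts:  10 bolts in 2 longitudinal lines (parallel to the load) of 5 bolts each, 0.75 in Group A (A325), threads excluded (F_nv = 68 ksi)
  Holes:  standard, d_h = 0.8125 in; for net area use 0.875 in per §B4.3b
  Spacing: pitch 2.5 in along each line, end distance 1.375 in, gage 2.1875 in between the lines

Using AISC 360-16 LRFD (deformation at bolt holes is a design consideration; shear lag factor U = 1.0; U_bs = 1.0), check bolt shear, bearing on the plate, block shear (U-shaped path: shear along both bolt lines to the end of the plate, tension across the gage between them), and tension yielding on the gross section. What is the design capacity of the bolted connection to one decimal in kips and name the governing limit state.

Bolt shear: A_b = π(0.75)²/4 = 0.44179 in². φR_n = 0.75 × 68 × 0.44179 × 10 × 1 = 225.3 kips.
Bearing (0.5 in plate, F_u = 65 ksi): end bolts L_c = 1.375 − 0.8125/2 = 0.96875, R_n = min(1.2×0.96875×0.5×65, 2.4×0.75×0.5×65) = 37.781 kips/bolt; interior L_c = 2.5 − 0.8125 = 1.6875, R_n = 58.5 kips/bolt. φR_n = 0.75 × (2×37.781 + 8×58.5) = 407.7 kips.
Block shear: shear path 2×[1.375+4×2.5] = 2×11.375 in, A_gv = 11.375, A_nv = 2×(11.375 − 4.5×0.875)×0.5 = 7.4375 in²; tension across gage: (2.1875 − 1×0.875)×0.5 = 0.65625 in². R_n = min(0.6×65×7.4375, 0.6×50×11.375) + 1.0×65×0.65625 = min(290.06, 341.25) + 42.656 = 332.72 kips. φR_n = 0.75 × 332.72 = 249.5 kips.
Tension yield (gross): A_g = 7.0625×0.5 = 3.5313 in². φR_n = 0.90 × 50 × 3.5313 = 158.9 kips.
Governing: min(225.3, 407.7, 249.5, 158.9) = 158.9 kips → gross-section yield.

158.9 kips (gross-section yield governs)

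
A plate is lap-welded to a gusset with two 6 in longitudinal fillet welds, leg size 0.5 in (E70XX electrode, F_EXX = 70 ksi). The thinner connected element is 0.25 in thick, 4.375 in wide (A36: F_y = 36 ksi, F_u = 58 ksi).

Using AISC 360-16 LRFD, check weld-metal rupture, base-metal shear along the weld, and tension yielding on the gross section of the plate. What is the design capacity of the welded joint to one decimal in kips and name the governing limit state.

Weld metal: throat = 0.707×0.5 = 0.3535 in, L = 2×6 = 12 in. φR_n = 0.75 × 0.6 × 70 × 0.3535 × 12 = 133.6 kips.
Base metal shear (0.25 in plate): yield φR_n = 1.0×0.6×36×0.25×12 = 64.8 kips; rupture φR_n = 0.75×0.6×58×0.25×12 = 78.3 kips; take 64.8 kips (yield).
Tension yield (gross): A_g = 4.375×0.25 = 1.0938 in². φR_n = 0.90 × 36 × 1.0938 = 35.4 kips.
Governing: min(133.6, 64.8, 35.4) = 35.4 kips → gross-section yield.

35.4 kips (gross-section yield governs)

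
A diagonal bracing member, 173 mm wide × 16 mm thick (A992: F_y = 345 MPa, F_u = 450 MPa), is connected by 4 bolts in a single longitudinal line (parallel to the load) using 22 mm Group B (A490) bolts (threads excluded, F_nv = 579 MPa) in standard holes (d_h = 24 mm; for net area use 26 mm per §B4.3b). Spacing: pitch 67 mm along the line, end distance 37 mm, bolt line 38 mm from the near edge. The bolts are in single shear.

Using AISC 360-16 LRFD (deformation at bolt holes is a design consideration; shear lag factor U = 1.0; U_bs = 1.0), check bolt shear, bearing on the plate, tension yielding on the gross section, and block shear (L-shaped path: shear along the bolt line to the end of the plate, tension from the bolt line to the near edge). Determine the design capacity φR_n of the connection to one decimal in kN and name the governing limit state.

Bolt shear: A_b = π(22)²/4 = 380.13 mm². φR_n = 0.75 × 579 × 380.13 × 4 × 1 = 660.3 kN.
Bearing (16 mm plate, F_u = 450 MPa): end bolts L_c = 37 − 24/2 = 25, R_n = min(1.2×25×16×450, 2.4×22×16×450) = 216 kN/bolt; interior L_c = 67 − 24 = 43, R_n = 371.52 kN/bolt. φR_n = 0.75 × (1×216 + 3×371.52) = 997.9 kN.
Tension yield (gross): A_g = 173×16 = 2768 mm². φR_n = 0.90 × 345 × 2768 = 859.5 kN.
Block shear: shear path 1×[37+3×67] = 1×238 mm, A_gv = 3808, A_nv = 1×(238 − 3.5×26)×16 = 2352 mm²; tension to near edge: (38 − 0.5×26)×16 = 400 mm². R_n = min(0.6×450×2352, 0.6×345×3808) + 1.0×450×400 = min(635.04, 788.26) + 180 = 815.04 kN. φR_n = 0.75 × 815.04 = 611.3 kN.
Governing: min(660.3, 997.9, 859.5, 611.3) = 611.3 kN → block shear.

611.3 kN (block shear governs)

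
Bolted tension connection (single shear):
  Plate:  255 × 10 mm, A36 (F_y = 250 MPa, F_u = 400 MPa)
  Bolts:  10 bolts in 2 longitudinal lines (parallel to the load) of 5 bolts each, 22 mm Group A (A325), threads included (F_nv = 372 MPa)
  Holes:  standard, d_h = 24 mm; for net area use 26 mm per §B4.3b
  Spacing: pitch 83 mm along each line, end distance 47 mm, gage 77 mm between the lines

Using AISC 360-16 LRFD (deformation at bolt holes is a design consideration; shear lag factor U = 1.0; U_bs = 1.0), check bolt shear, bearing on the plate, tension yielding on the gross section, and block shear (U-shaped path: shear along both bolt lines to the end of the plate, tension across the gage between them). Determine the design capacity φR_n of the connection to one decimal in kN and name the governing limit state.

573.8 kN (gross-section yield governs)

Bolt shear: A_b = π(22)²/4 = 380.13 mm². φR_n = 0.75 × 372 × 380.13 × 10 × 1 = 1060.6 kN.
Bearing (10 mm plate, F_u = 400 MPa): end bolts L_c = 47 − 24/2 = 35, R_n = min(1.2×35×10×400, 2.4×22×10×400) = 168 kN/bolt; interior L_c = 83 − 24 = 59, R_n = 211.2 kN/bolt. φR_n = 0.75 × (2×168 + 8×211.2) = 1519.2 kN.
Tension yield (gross): A_g = 255×10 = 2550 mm². φR_n = 0.90 × 250 × 2550 = 573.8 kN.
Block shear: shear path 2×[47+4×83] = 2×379 mm, A_gv = 7580, A_nv = 2×(379 − 4.5×26)×10 = 5240 mm²; tension across gage: (77 − 1×26)×10 = 510 mm². R_n = min(0.6×400×5240, 0.6×250×7580) + 1.0×400×510 = min(1257.6, 1137) + 204 = 1341 kN. φR_n = 0.75 × 1341 = 1005.8 kN.
Governing: min(1060.6, 1519.2, 573.8, 1005.8) = 573.8 kN → gross-section yield.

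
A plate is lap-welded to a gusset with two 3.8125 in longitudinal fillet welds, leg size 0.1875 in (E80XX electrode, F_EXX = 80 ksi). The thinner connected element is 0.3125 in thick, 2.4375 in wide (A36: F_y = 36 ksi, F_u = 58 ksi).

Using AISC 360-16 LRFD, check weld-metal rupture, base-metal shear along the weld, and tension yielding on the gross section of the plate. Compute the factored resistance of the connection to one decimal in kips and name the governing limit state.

Weld metal: throat = 0.707×0.1875 = 0.13256 in, L = 2×3.8125 = 7.625 in. φR_n = 0.75 × 0.6 × 80 × 0.13256 × 7.625 = 36.4 kips.
Base metal shear (0.3125 in plate): yield φR_n = 1.0×0.6×36×0.3125×7.625 = 51.5 kips; rupture φR_n = 0.75×0.6×58×0.3125×7.625 = 62.2 kips; take 51.5 kips (yield).
Tension yield (gross): A_g = 2.4375×0.3125 = 0.76172 in². φR_n = 0.90 × 36 × 0.76172 = 24.7 kips.
Governing: min(36.4, 51.5, 24.7) = 24.7 kips → gross-section yield.

24.7 kips (gross-section yield governs)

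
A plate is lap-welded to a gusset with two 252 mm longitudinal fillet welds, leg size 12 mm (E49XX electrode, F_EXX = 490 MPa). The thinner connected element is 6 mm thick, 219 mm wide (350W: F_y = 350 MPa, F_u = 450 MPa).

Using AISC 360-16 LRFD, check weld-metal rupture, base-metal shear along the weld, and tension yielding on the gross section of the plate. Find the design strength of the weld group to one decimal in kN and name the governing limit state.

Weld metal: throat = 0.707×12 = 8.484 mm, L = 2×252 = 504 mm. φR_n = 0.75 × 0.6 × 490 × 8.484 × 504 = 942.8 kN.
Base metal shear (6 mm plate): yield φR_n = 1.0×0.6×350×6×504 = 635.0 kN; rupture φR_n = 0.75×0.6×450×6×504 = 612.4 kN; take 612.4 kN (rupture).
Tension yield (gross): A_g = 219×6 = 1314 mm². φR_n = 0.90 × 350 × 1314 = 413.9 kN.
Governing: min(942.8, 612.4, 413.9) = 413.9 kN → gross-section yield.

413.9 kN (gross-section yield governs)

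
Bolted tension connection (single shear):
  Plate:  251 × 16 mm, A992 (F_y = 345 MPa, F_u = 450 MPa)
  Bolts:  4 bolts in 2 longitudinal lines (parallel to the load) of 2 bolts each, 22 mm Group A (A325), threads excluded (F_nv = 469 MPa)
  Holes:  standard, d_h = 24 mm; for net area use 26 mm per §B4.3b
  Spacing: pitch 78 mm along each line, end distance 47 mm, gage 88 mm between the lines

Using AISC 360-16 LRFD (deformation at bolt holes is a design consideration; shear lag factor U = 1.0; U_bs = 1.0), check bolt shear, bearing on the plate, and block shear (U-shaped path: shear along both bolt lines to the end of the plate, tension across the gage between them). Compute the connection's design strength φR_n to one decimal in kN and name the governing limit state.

534.8 kN (bolt shear governs)

Bolt shear: A_b = π(22)²/4 = 380.13 mm². φR_n = 0.75 × 469 × 380.13 × 4 × 1 = 534.8 kN.
Bearing (16 mm plate, F_u = 450 MPa): end bolts L_c = 47 − 24/2 = 35, R_n = min(1.2×35×16×450, 2.4×22×16×450) = 302.4 kN/bolt; interior L_c = 78 − 24 = 54, R_n = 380.16 kN/bolt. φR_n = 0.75 × (2×302.4 + 2×380.16) = 1023.8 kN.
Block shear: shear path 2×[47+1×78] = 2×125 mm, A_gv = 4000, A_nv = 2×(125 − 1.5×26)×16 = 2752 mm²; tension across gage: (88 − 1×26)×16 = 992 mm². R_n = min(0.6×450×2752, 0.6×345×4000) + 1.0×450×992 = min(743.04, 828) + 446.4 = 1189.4 kN. φR_n = 0.75 × 1189.4 = 892.1 kN.
Governing: min(534.8, 1023.8, 892.1) = 534.8 kN → bolt shear.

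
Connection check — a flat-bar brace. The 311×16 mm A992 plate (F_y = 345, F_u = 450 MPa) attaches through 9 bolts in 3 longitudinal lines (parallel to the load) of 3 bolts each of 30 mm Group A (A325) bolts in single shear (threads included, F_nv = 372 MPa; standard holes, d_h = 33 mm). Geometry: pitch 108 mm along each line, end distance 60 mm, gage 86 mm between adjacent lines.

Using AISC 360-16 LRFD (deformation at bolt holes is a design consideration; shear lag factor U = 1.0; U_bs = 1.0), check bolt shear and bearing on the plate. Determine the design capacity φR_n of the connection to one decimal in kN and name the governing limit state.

1774.9 kN (bolt shear governs)

Bolt shear: A_b = π(30)²/4 = 706.86 mm². φR_n = 0.75 × 372 × 706.86 × 9 × 1 = 1774.9 kN.
Bearing (16 mm plate, F_u = 450 MPa): end bolts L_c = 60 − 33/2 = 43.5, R_n = min(1.2×43.5×16×450, 2.4×30×16×450) = 375.84 kN/bolt; interior L_c = 108 − 33 = 75, R_n = 518.4 kN/bolt. φR_n = 0.75 × (3×375.84 + 6×518.4) = 3178.4 kN.
Governing: min(1774.9, 3178.4) = 1774.9 kN → bolt shear.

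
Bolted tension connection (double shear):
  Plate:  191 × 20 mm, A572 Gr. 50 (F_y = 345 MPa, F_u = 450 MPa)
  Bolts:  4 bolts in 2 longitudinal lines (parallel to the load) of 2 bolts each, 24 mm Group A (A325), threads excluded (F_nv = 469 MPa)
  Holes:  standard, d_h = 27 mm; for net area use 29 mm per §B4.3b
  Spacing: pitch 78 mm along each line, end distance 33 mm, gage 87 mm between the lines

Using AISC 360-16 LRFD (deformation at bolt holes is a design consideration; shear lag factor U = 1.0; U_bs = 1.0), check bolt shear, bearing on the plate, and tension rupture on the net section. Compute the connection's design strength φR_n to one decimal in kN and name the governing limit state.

897.8 kN (net-section rupture governs)

Bolt shear: A_b = π(24)²/4 = 452.39 mm². φR_n = 0.75 × 469 × 452.39 × 4 × 2 = 1273.0 kN.
Bearing (20 mm plate, F_u = 450 MPa): end bolts L_c = 33 − 27/2 = 19.5, R_n = min(1.2×19.5×20×450, 2.4×24×20×450) = 210.6 kN/bolt; interior L_c = 78 − 27 = 51, R_n = 518.4 kN/bolt. φR_n = 0.75 × (2×210.6 + 2×518.4) = 1093.5 kN.
Tension rupture (net): A_n = (191 − 2×29)×20 = 2660 mm² (U = 1.0, A_e = A_n). φR_n = 0.75 × 450 × 2660 = 897.8 kN.
Governing: min(1273.0, 1093.5, 897.8) = 897.8 kN → net-section rupture.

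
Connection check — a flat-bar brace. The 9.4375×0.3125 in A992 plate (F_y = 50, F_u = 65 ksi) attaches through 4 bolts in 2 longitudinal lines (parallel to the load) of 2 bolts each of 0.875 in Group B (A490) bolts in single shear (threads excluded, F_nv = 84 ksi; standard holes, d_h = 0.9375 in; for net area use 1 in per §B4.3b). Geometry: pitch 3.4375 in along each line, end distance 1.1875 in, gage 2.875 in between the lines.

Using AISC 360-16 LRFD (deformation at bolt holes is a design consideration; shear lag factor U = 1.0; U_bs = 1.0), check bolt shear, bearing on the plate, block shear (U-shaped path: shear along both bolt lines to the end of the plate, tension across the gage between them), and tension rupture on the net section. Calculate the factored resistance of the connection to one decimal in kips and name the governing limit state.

Bolt shear: A_b = π(0.875)²/4 = 0.60132 in². φR_n = 0.75 × 84 × 0.60132 × 4 × 1 = 151.5 kips.
Bearing (0.3125 in plate, F_u = 65 ksi): end bolts L_c = 1.1875 − 0.9375/2 = 0.71875, R_n = min(1.2×0.71875×0.3125×65, 2.4×0.875×0.3125×65) = 17.52 kips/bolt; interior L_c = 3.4375 − 0.9375 = 2.5, R_n = 42.656 kips/bolt. φR_n = 0.75 × (2×17.52 + 2×42.656) = 90.3 kips.
Block shear: shear path 2×[1.1875+1×3.4375] = 2×4.625 in, A_gv = 2.8906, A_nv = 2×(4.625 − 1.5×1)×0.3125 = 1.9531 in²; tension across gage: (2.875 − 1×1)×0.3125 = 0.58594 in². R_n = min(0.6×65×1.9531, 0.6×50×2.8906) + 1.0×65×0.58594 = min(76.171, 86.718) + 38.086 = 114.26 kips. φR_n = 0.75 × 114.26 = 85.7 kips.
Tension rupture (net): A_n = (9.4375 − 2×1)×0.3125 = 2.3242 in² (U = 1.0, A_e = A_n). φR_n = 0.75 × 65 × 2.3242 = 113.3 kips.
Governing: min(151.5, 90.3, 85.7, 113.3) = 85.7 kips → block shear.

85.7 kips (block shear governs)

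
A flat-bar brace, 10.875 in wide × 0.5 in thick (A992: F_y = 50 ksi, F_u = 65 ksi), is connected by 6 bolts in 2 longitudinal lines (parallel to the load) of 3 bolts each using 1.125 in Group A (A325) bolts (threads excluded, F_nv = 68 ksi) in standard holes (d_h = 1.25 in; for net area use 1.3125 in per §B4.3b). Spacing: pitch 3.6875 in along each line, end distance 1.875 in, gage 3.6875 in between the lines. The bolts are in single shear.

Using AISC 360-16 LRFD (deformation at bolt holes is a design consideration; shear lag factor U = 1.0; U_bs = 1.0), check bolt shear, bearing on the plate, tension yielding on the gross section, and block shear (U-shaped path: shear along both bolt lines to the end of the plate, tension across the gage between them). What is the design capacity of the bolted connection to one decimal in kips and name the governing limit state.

Bolt shear: A_b = π(1.125)²/4 = 0.99402 in². φR_n = 0.75 × 68 × 0.99402 × 6 × 1 = 304.2 kips.
Bearing (0.5 in plate, F_u = 65 ksi): end bolts L_c = 1.875 − 1.25/2 = 1.25, R_n = min(1.2×1.25×0.5×65, 2.4×1.125×0.5×65) = 48.75 kips/bolt; interior L_c = 3.6875 − 1.25 = 2.4375, R_n = 87.75 kips/bolt. φR_n = 0.75 × (2×48.75 + 4×87.75) = 336.4 kips.
Tension yield (gross): A_g = 10.875×0.5 = 5.4375 in². φR_n = 0.90 × 50 × 5.4375 = 244.7 kips.
Block shear: shear path 2×[1.875+2×3.6875] = 2×9.25 in, A_gv = 9.25, A_nv = 2×(9.25 − 2.5×1.3125)×0.5 = 5.9688 in²; tension across gage: (3.6875 − 1×1.3125)×0.5 = 1.1875 in². R_n = min(0.6×65×5.9688, 0.6×50×9.25) + 1.0×65×1.1875 = min(232.78, 277.5) + 77.188 = 309.97 kips. φR_n = 0.75 × 309.97 = 232.5 kips.
Governing: min(304.2, 336.4, 244.7, 232.5) = 232.5 kips → block shear.

232.5 kips (block shear governs)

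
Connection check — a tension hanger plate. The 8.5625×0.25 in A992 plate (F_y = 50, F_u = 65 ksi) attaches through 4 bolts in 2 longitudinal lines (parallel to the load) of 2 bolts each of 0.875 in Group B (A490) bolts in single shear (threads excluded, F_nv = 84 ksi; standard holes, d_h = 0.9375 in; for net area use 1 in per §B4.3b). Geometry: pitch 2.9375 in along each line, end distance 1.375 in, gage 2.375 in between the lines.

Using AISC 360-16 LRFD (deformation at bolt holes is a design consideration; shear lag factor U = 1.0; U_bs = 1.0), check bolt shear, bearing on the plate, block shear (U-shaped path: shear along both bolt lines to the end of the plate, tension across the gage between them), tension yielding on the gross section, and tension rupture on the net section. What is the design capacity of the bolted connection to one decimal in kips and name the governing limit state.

Bolt shear: A_b = π(0.875)²/4 = 0.60132 in². φR_n = 0.75 × 84 × 0.60132 × 4 × 1 = 151.5 kips.
Bearing (0.25 in plate, F_u = 65 ksi): end bolts L_c = 1.375 − 0.9375/2 = 0.90625, R_n = min(1.2×0.90625×0.25×65, 2.4×0.875×0.25×65) = 17.672 kips/bolt; interior L_c = 2.9375 − 0.9375 = 2, R_n = 34.125 kips/bolt. φR_n = 0.75 × (2×17.672 + 2×34.125) = 77.7 kips.
Block shear: shear path 2×[1.375+1×2.9375] = 2×4.3125 in, A_gv = 2.1563, A_nv = 2×(4.3125 − 1.5×1)×0.25 = 1.4063 in²; tension across gage: (2.375 − 1×1)×0.25 = 0.34375 in². R_n = min(0.6×65×1.4063, 0.6×50×2.1563) + 1.0×65×0.34375 = min(54.846, 64.689) + 22.344 = 77.19 kips. φR_n = 0.75 × 77.19 = 57.9 kips.
Tension yield (gross): A_g = 8.5625×0.25 = 2.1406 in². φR_n = 0.90 × 50 × 2.1406 = 96.3 kips.
Tension rupture (net): A_n = (8.5625 − 2×1)×0.25 = 1.6406 in² (U = 1.0, A_e = A_n). φR_n = 0.75 × 65 × 1.6406 = 80.0 kips.
Governing: min(151.5, 77.7, 57.9, 96.3, 80.0) = 57.9 kips → block shear.

57.9 kips (block shear governs)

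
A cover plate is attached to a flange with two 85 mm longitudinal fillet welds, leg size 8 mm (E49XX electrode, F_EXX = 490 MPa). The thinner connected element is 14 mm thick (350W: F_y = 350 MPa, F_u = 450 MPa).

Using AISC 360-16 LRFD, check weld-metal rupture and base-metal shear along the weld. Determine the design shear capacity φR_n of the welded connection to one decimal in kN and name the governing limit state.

Weld metal: throat = 0.707×8 = 5.656 mm, L = 2×85 = 170 mm. φR_n = 0.75 × 0.6 × 490 × 5.656 × 170 = 212.0 kN.
Base metal shear (14 mm plate): yield φR_n = 1.0×0.6×350×14×170 = 499.8 kN; rupture φR_n = 0.75×0.6×450×14×170 = 482.0 kN; take 482.0 kN (rupture).
Governing: min(212.0, 482.0) = 212.0 kN → weld metal.

212.0 kN (weld metal governs)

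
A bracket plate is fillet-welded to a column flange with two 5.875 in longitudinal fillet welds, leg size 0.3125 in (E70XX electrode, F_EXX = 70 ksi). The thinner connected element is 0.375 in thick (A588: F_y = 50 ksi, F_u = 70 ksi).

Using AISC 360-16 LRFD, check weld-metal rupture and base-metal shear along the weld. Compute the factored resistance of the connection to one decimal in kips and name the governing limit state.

81.8 kips (weld metal governs)

Weld metal: throat = 0.707×0.3125 = 0.22094 in, L = 2×5.875 = 11.75 in. φR_n = 0.75 × 0.6 × 70 × 0.22094 × 11.75 = 81.8 kips.
Base metal shear (0.375 in plate): yield φR_n = 1.0×0.6×50×0.375×11.75 = 132.2 kips; rupture φR_n = 0.75×0.6×70×0.375×11.75 = 138.8 kips; take 132.2 kips (yield).
Governing: min(81.8, 132.2) = 81.8 kips → weld metal.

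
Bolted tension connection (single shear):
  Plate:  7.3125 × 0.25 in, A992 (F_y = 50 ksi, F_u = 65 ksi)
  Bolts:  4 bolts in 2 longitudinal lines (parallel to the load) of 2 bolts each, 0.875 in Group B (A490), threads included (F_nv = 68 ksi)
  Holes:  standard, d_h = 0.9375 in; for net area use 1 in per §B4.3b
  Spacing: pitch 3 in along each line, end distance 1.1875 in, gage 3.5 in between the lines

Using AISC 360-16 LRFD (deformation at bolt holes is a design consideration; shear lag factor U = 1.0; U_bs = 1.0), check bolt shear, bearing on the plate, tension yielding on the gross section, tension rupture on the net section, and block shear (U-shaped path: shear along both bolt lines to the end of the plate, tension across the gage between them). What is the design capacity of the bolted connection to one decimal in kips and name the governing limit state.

64.7 kips (net-section rupture governs)

Bolt shear: A_b = π(0.875)²/4 = 0.60132 in². φR_n = 0.75 × 68 × 0.60132 × 4 × 1 = 122.7 kips.
Bearing (0.25 in plate, F_u = 65 ksi): end bolts L_c = 1.1875 − 0.9375/2 = 0.71875, R_n = min(1.2×0.71875×0.25×65, 2.4×0.875×0.25×65) = 14.016 kips/bolt; interior L_c = 3 − 0.9375 = 2.0625, R_n = 34.125 kips/bolt. φR_n = 0.75 × (2×14.016 + 2×34.125) = 72.2 kips.
Tension yield (gross): A_g = 7.3125×0.25 = 1.8281 in². φR_n = 0.90 × 50 × 1.8281 = 82.3 kips.
Tension rupture (net): A_n = (7.3125 − 2×1)×0.25 = 1.3281 in² (U = 1.0, A_e = A_n). φR_n = 0.75 × 65 × 1.3281 = 64.7 kips.
Block shear: shear path 2×[1.1875+1×3] = 2×4.1875 in, A_gv = 2.0938, A_nv = 2×(4.1875 − 1.5×1)×0.25 = 1.3438 in²; tension across gage: (3.5 − 1×1)×0.25 = 0.625 in². R_n = min(0.6×65×1.3438, 0.6×50×2.0938) + 1.0×65×0.625 = min(52.408, 62.814) + 40.625 = 93.033 kips. φR_n = 0.75 × 93.033 = 69.8 kips.
Governing: min(122.7, 72.2, 82.3, 64.7, 69.8) = 64.7 kips → net-section rupture.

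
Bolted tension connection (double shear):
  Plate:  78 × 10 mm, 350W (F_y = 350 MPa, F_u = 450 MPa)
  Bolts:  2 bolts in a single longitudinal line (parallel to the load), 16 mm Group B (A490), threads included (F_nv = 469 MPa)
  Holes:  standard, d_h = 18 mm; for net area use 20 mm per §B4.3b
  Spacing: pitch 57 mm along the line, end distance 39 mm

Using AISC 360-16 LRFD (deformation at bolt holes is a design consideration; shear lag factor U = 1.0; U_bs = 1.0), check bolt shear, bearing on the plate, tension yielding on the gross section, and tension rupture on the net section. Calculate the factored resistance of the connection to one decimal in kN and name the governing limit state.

Bolt shear: A_b = π(16)²/4 = 201.06 mm². φR_n = 0.75 × 469 × 201.06 × 2 × 2 = 282.9 kN.
Bearing (10 mm plate, F_u = 450 MPa): end bolts L_c = 39 − 18/2 = 30, R_n = min(1.2×30×10×450, 2.4×16×10×450) = 162 kN/bolt; interior L_c = 57 − 18 = 39, R_n = 172.8 kN/bolt. φR_n = 0.75 × (1×162 + 1×172.8) = 251.1 kN.
Tension yield (gross): A_g = 78×10 = 780 mm². φR_n = 0.90 × 350 × 780 = 245.7 kN.
Tension rupture (net): A_n = (78 − 1×20)×10 = 580 mm² (U = 1.0, A_e = A_n). φR_n = 0.75 × 450 × 580 = 195.8 kN.
Governing: min(282.9, 251.1, 245.7, 195.8) = 195.8 kN → net-section rupture.

195.8 kN (net-section rupture governs)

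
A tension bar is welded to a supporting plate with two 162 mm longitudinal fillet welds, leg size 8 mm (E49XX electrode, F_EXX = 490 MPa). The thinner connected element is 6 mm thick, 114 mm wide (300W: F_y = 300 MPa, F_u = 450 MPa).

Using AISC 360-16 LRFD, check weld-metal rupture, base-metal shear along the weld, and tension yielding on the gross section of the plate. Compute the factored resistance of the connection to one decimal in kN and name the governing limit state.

Weld metal: throat = 0.707×8 = 5.656 mm, L = 2×162 = 324 mm. φR_n = 0.75 × 0.6 × 490 × 5.656 × 324 = 404.1 kN.
Base metal shear (6 mm plate): yield φR_n = 1.0×0.6×300×6×324 = 349.9 kN; rupture φR_n = 0.75×0.6×450×6×324 = 393.7 kN; take 349.9 kN (yield).
Tension yield (gross): A_g = 114×6 = 684 mm². φR_n = 0.90 × 300 × 684 = 184.7 kN.
Governing: min(404.1, 349.9, 184.7) = 184.7 kN → gross-section yield.

184.7 kN (gross-section yield governs)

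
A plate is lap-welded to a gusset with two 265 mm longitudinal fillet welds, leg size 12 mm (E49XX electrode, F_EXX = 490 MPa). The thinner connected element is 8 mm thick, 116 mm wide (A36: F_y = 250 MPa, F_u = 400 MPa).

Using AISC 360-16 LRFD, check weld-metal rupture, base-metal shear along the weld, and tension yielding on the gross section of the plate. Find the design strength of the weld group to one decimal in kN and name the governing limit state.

Weld metal: throat = 0.707×12 = 8.484 mm, L = 2×265 = 530 mm. φR_n = 0.75 × 0.6 × 490 × 8.484 × 530 = 991.5 kN.
Base metal shear (8 mm plate): yield φR_n = 1.0×0.6×250×8×530 = 636.0 kN; rupture φR_n = 0.75×0.6×400×8×530 = 763.2 kN; take 636.0 kN (yield).
Tension yield (gross): A_g = 116×8 = 928 mm². φR_n = 0.90 × 250 × 928 = 208.8 kN.
Governing: min(991.5, 636.0, 208.8) = 208.8 kN → gross-section yield.

208.8 kN (gross-section yield governs)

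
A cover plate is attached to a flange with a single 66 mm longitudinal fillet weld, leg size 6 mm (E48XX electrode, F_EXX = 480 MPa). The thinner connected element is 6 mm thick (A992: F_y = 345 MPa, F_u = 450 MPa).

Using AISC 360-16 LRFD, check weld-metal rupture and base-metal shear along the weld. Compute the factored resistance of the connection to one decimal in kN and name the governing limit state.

60.5 kN (weld metal governs)

Weld metal: throat = 0.707×6 = 4.242 mm, L = 66 mm. φR_n = 0.75 × 0.6 × 480 × 4.242 × 66 = 60.5 kN.
Base metal shear (6 mm plate): yield φR_n = 1.0×0.6×345×6×66 = 82.0 kN; rupture φR_n = 0.75×0.6×450×6×66 = 80.2 kN; take 80.2 kN (rupture).
Governing: min(60.5, 80.2) = 60.5 kN → weld metal.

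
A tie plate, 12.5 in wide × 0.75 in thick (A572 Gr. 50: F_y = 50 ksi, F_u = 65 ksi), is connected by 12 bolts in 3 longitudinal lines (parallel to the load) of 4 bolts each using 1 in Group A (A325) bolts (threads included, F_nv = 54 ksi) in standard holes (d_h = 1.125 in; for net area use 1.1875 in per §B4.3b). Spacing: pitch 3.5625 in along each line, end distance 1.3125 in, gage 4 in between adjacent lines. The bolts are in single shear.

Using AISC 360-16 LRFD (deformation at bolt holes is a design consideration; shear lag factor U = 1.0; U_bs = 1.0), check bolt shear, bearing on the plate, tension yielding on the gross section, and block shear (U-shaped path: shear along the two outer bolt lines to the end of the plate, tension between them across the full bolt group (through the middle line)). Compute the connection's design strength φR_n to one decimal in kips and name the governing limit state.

381.7 kips (bolt shear governs)

Bolt shear: A_b = π(1)²/4 = 0.7854 in². φR_n = 0.75 × 54 × 0.7854 × 12 × 1 = 381.7 kips.
Bearing (0.75 in plate, F_u = 65 ksi): end bolts L_c = 1.3125 − 1.125/2 = 0.75, R_n = min(1.2×0.75×0.75×65, 2.4×1×0.75×65) = 43.875 kips/bolt; interior L_c = 3.5625 − 1.125 = 2.4375, R_n = 117 kips/bolt. φR_n = 0.75 × (3×43.875 + 9×117) = 888.5 kips.
Tension yield (gross): A_g = 12.5×0.75 = 9.375 in². φR_n = 0.90 × 50 × 9.375 = 421.9 kips.
Block shear: shear path 2×[1.3125+3×3.5625] = 2×12 in, A_gv = 18, A_nv = 2×(12 − 3.5×1.1875)×0.75 = 11.766 in²; tension across gage: (8 − 2×1.1875)×0.75 = 4.2188 in². R_n = min(0.6×65×11.766, 0.6×50×18) + 1.0×65×4.2188 = min(458.87, 540) + 274.22 = 733.09 kips. φR_n = 0.75 × 733.09 = 549.8 kips.
Governing: min(381.7, 888.5, 421.9, 549.8) = 381.7 kips → bolt shear.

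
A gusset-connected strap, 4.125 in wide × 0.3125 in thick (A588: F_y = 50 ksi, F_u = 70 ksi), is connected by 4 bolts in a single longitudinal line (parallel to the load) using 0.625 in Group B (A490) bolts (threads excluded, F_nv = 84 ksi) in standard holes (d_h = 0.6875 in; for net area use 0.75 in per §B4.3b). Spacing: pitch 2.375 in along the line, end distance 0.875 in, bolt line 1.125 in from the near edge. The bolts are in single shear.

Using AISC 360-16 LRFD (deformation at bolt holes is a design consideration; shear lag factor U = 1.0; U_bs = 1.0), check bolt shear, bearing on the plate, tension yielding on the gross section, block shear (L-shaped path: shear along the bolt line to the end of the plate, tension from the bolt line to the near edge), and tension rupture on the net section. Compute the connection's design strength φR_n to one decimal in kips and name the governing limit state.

Bolt shear: A_b = π(0.625)²/4 = 0.3068 in². φR_n = 0.75 × 84 × 0.3068 × 4 × 1 = 77.3 kips.
Bearing (0.3125 in plate, F_u = 70 ksi): end bolts L_c = 0.875 − 0.6875/2 = 0.53125, R_n = min(1.2×0.53125×0.3125×70, 2.4×0.625×0.3125×70) = 13.945 kips/bolt; interior L_c = 2.375 − 0.6875 = 1.6875, R_n = 32.813 kips/bolt. φR_n = 0.75 × (1×13.945 + 3×32.813) = 84.3 kips.
Tension yield (gross): A_g = 4.125×0.3125 = 1.2891 in². φR_n = 0.90 × 50 × 1.2891 = 58.0 kips.
Block shear: shear path 1×[0.875+3×2.375] = 1×8 in, A_gv = 2.5, A_nv = 1×(8 − 3.5×0.75)×0.3125 = 1.6797 in²; tension to near edge: (1.125 − 0.5×0.75)×0.3125 = 0.23438 in². R_n = min(0.6×70×1.6797, 0.6×50×2.5) + 1.0×70×0.23438 = min(70.547, 75) + 16.407 = 86.954 kips. φR_n = 0.75 × 86.954 = 65.2 kips.
Tension rupture (net): A_n = (4.125 − 1×0.75)×0.3125 = 1.0547 in² (U = 1.0, A_e = A_n). φR_n = 0.75 × 70 × 1.0547 = 55.4 kips.
Governing: min(77.3, 84.3, 58.0, 65.2, 55.4) = 55.4 kips → net-section rupture.

55.4 kips (net-section rupture governs)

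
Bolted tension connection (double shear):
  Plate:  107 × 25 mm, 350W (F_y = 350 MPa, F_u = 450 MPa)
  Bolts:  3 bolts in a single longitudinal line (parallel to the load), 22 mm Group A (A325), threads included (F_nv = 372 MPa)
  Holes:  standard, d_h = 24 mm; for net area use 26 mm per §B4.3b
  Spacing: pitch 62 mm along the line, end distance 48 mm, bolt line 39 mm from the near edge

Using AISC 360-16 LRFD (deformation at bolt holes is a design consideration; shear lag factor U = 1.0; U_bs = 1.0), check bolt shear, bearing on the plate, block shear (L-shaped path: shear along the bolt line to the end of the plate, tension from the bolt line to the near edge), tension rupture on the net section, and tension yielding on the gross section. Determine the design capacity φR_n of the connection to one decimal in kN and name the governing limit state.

636.3 kN (bolt shear governs)

Bolt shear: A_b = π(22)²/4 = 380.13 mm². φR_n = 0.75 × 372 × 380.13 × 3 × 2 = 636.3 kN.
Bearing (25 mm plate, F_u = 450 MPa): end bolts L_c = 48 − 24/2 = 36, R_n = min(1.2×36×25×450, 2.4×22×25×450) = 486 kN/bolt; interior L_c = 62 − 24 = 38, R_n = 513 kN/bolt. φR_n = 0.75 × (1×486 + 2×513) = 1134.0 kN.
Block shear: shear path 1×[48+2×62] = 1×172 mm, A_gv = 4300, A_nv = 1×(172 − 2.5×26)×25 = 2675 mm²; tension to near edge: (39 − 0.5×26)×25 = 650 mm². R_n = min(0.6×450×2675, 0.6×350×4300) + 1.0×450×650 = min(722.25, 903) + 292.5 = 1014.8 kN. φR_n = 0.75 × 1014.8 = 761.1 kN.
Tension rupture (net): A_n = (107 − 1×26)×25 = 2025 mm² (U = 1.0, A_e = A_n). φR_n = 0.75 × 450 × 2025 = 683.4 kN.
Tension yield (gross): A_g = 107×25 = 2675 mm². φR_n = 0.90 × 350 × 2675 = 842.6 kN.
Governing: min(636.3, 1134.0, 761.1, 683.4, 842.6) = 636.3 kN → bolt shear.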